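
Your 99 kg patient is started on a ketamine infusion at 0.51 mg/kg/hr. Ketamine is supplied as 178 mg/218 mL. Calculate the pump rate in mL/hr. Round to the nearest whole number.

Dose = 0.51 mg/kg/hr × 99 kg = 50.49 mg/hr
Concentration = 178 mg ÷ 218 mL = 0.8165138 mg/mL
Rate = 50.49 mg/hr ÷ 0.8165138 mg/mL = 61.83607 mL/hr

62 mL/hr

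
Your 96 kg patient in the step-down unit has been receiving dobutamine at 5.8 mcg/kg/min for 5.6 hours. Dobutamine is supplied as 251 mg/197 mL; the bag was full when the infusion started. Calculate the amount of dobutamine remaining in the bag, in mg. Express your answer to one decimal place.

Dose = 5.8 mcg/kg/min × 96 kg = 556.8 mcg/min
556.8 mcg/min × 60 min/hr = 33408 mcg/hr
Concentration = 251 mg ÷ 197 mL = 1.274112 mg/mL = 1274.112 mcg/mL
Rate = 33408 mcg/hr ÷ 1274.112 mcg/mL = 26.22062 mL/hr
Volume infused = 26.22062 mL/hr × 5.6 hr = 146.8355 mL
Volume remaining = 197 − 146.8355 = 50.16452 mL
Drug remaining = 50.16452 mL × 1274.112 mcg/mL = 63915.2 mcg = 63.9152 mg

63.9 mg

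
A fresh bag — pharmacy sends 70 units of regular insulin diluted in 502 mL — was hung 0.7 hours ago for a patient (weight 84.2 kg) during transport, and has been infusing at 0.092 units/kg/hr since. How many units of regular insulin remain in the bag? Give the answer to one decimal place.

Dose = 0.092 units/kg/hr × 84.2 kg = 7.7464 units/hr
Concentration = 70 units ÷ 502 mL = 0.1394422 units/mL
Rate = 7.7464 units/hr ÷ 0.1394422 units/mL = 55.55275 mL/hr
Volume infused = 55.55275 mL/hr × 0.7 hr = 38.88693 mL
Volume remaining = 502 − 38.88693 = 463.1131 mL
Drug remaining = 463.1131 mL × 0.1394422 units/mL = 64.57752 units

64.6 units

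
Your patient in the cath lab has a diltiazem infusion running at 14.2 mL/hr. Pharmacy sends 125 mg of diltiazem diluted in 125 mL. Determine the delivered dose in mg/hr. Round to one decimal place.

Concentration = 125 mg ÷ 125 mL = 1 mg/mL
Drug rate = 14.2 mL/hr × 1 mg/mL = 14.2 mg/hr

14.2 mg/hr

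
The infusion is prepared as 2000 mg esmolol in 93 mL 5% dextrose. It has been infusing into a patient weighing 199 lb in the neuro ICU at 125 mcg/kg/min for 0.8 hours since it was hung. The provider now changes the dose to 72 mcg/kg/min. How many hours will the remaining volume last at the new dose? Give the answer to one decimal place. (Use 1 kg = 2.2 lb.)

3.7 hours

Initial rate:
Weight = 199 lb ÷ 2.2 lb/kg = 90.45455 kg
Dose = 125 mcg/kg/min × 90.45455 kg = 11306.82 mcg/min
11306.82 mcg/min × 60 min/hr = 678409.1 mcg/hr
Concentration = 2000 mg ÷ 93 mL = 21.50538 mg/mL = 21505.38 mcg/mL
Rate = 678409.1 mcg/hr ÷ 21505.38 mcg/mL = 31.54602 mL/hr
Volume infused so far = 31.54602 mL/hr × 0.8 hr = 25.23682 mL
Volume remaining = 93 − 25.23682 = 67.76318 mL
New rate:
Dose = 72 mcg/kg/min × 90.45455 kg = 6512.727 mcg/min
6512.727 mcg/min × 60 min/hr = 390763.6 mcg/hr
Rate = 390763.6 mcg/hr ÷ 21505.38 mcg/mL = 18.17051 mL/hr
Time remaining = 67.76318 mL ÷ 18.17051 mL/hr = 3.729295 hr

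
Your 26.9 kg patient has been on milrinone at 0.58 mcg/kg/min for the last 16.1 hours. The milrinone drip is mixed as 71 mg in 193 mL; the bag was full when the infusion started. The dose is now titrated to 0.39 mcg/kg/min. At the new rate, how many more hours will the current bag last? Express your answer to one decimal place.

Initial rate:
Dose = 0.58 mcg/kg/min × 26.9 kg = 15.602 mcg/min
15.602 mcg/min × 60 min/hr = 936.12 mcg/hr
Concentration = 71 mg ÷ 193 mL = 0.3678756 mg/mL = 367.8756 mcg/mL
Rate = 936.12 mcg/hr ÷ 367.8756 mcg/mL = 2.544664 mL/hr
Volume infused so far = 2.544664 mL/hr × 16.1 hr = 40.96909 mL
Volume remaining = 193 − 40.96909 = 152.0309 mL
New rate:
Dose = 0.39 mcg/kg/min × 26.9 kg = 10.491 mcg/min
10.491 mcg/min × 60 min/hr = 629.46 mcg/hr
Rate = 629.46 mcg/hr ÷ 367.8756 mcg/mL = 1.711067 mL/hr
Time remaining = 152.0309 mL ÷ 1.711067 mL/hr = 88.8515 hr

88.9 hours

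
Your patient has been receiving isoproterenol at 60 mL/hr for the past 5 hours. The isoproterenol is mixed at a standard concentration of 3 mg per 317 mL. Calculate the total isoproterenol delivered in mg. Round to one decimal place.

2.8 mg

Concentration = 3 mg ÷ 317 mL = 0.009463722 mg/mL = 9.463722 mcg/mL
Drug rate = 60 mL/hr × 9.463722 mcg/mL = 567.8233 mcg/hr
Total = 567.8233 mcg/hr × 5 hr = 2839.117 mcg = 2.839117 mg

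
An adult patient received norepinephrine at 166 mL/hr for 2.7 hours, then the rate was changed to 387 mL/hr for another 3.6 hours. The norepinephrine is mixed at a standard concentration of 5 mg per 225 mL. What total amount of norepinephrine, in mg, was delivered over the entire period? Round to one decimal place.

Concentration = 5 mg ÷ 225 mL = 0.02222222 mg/mL
Stage 1: 166 mL/hr × 2.7 hr = 448.2 mL → 448.2 mL × 0.02222222 mg/mL = 9.96 mg
Stage 2: 387 mL/hr × 3.6 hr = 1393.2 mL → 1393.2 mL × 0.02222222 mg/mL = 30.96 mg
Total = 9.96 + 30.96 = 40.92 mg

40.9 mg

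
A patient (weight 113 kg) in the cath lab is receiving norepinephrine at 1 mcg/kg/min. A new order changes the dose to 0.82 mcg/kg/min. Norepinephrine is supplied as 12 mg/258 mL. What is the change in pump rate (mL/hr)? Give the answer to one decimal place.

26.2 mL/hr

At the current dose:
Dose = 1 mcg/kg/min × 113 kg = 113 mcg/min
113 mcg/min × 60 min/hr = 6780 mcg/hr
Concentration = 12 mg ÷ 258 mL = 0.04651163 mg/mL = 46.51163 mcg/mL
Rate = 6780 mcg/hr ÷ 46.51163 mcg/mL = 145.77 mL/hr
At the new dose:
Dose = 0.82 mcg/kg/min × 113 kg = 92.66 mcg/min
92.66 mcg/min × 60 min/hr = 5559.6 mcg/hr
Rate = 5559.6 mcg/hr ÷ 46.51163 mcg/mL = 119.5314 mL/hr
Change = 119.5314 − 145.77 = -26.2386 mL/hr → 26.2386 mL/hr decrease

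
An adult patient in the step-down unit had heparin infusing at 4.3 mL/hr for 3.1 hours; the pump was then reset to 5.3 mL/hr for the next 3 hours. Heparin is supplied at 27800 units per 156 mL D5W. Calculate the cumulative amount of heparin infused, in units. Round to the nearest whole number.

Concentration = 27800 units ÷ 156 mL = 178.2051 units/mL
Stage 1: 4.3 mL/hr × 3.1 hr = 13.33 mL → 13.33 mL × 178.2051 units/mL = 2375.474 units
Stage 2: 5.3 mL/hr × 3 hr = 15.9 mL → 15.9 mL × 178.2051 units/mL = 2833.462 units
Total = 2375.474 + 2833.462 = 5208.936 units

5209 units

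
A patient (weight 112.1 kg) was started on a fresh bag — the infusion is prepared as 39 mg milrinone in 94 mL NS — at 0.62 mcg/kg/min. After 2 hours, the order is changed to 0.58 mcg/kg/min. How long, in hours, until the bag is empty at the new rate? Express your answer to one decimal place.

7.9 hours

Initial rate:
Dose = 0.62 mcg/kg/min × 112.1 kg = 69.502 mcg/min
69.502 mcg/min × 60 min/hr = 4170.12 mcg/hr
Concentration = 39 mg ÷ 94 mL = 0.4148936 mg/mL = 414.8936 mcg/mL
Rate = 4170.12 mcg/hr ÷ 414.8936 mcg/mL = 10.05106 mL/hr
Volume infused so far = 10.05106 mL/hr × 2 hr = 20.10212 mL
Volume remaining = 94 − 20.10212 = 73.89788 mL
New rate:
Dose = 0.58 mcg/kg/min × 112.1 kg = 65.018 mcg/min
65.018 mcg/min × 60 min/hr = 3901.08 mcg/hr
Rate = 3901.08 mcg/hr ÷ 414.8936 mcg/mL = 9.402603 mL/hr
Time remaining = 73.89788 mL ÷ 9.402603 mL/hr = 7.859301 hr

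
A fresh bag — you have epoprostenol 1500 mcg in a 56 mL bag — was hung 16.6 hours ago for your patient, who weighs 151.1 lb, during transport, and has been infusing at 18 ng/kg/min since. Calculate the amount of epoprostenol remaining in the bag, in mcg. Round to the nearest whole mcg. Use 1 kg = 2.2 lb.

Weight = 151.1 lb ÷ 2.2 lb/kg = 68.68182 kg
Dose = 18 ng/kg/min × 68.68182 kg = 1236.273 ng/min
1236.273 ng/min × 60 min/hr = 74176.36 ng/hr
Concentration = 1500 mcg ÷ 56 mL = 26.78571 mcg/mL = 26785.71 ng/mL
Rate = 74176.36 ng/hr ÷ 26785.71 ng/mL = 2.769251 mL/hr
Volume infused = 2.769251 mL/hr × 16.6 hr = 45.96957 mL
Volume remaining = 56 − 45.96957 = 10.03043 mL
Drug remaining = 10.03043 mL × 26785.71 ng/mL = 268672.4 ng = 268.6724 mcg

269 mcg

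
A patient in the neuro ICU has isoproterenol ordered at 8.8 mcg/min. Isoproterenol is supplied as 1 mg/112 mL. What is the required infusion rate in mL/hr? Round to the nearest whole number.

59 mL/hr

8.8 mcg/min × 60 min/hr = 528 mcg/hr
Concentration = 1 mg ÷ 112 mL = 0.008928571 mg/mL = 8.928571 mcg/mL
Rate = 528 mcg/hr ÷ 8.928571 mcg/mL = 59.136 mL/hr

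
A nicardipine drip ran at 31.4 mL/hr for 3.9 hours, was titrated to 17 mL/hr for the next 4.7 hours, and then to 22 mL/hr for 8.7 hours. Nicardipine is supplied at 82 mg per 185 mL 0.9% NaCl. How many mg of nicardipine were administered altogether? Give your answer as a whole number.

175 mg

Concentration = 82 mg ÷ 185 mL = 0.4432432 mg/mL
Stage 1: 31.4 mL/hr × 3.9 hr = 122.46 mL → 122.46 mL × 0.4432432 mg/mL = 54.27957 mg
Stage 2: 17 mL/hr × 4.7 hr = 79.9 mL → 79.9 mL × 0.4432432 mg/mL = 35.41514 mg
Stage 3: 22 mL/hr × 8.7 hr = 191.4 mL → 191.4 mL × 0.4432432 mg/mL = 84.83676 mg
Total = 54.27957 + 35.41514 + 84.83676 = 174.5315 mg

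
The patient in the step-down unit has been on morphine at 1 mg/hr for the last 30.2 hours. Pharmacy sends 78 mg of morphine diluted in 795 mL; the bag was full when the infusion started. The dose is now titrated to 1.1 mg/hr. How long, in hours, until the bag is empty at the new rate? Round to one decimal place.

Initial rate:
Concentration = 78 mg ÷ 795 mL = 0.09811321 mg/mL
Rate = 1 mg/hr ÷ 0.09811321 mg/mL = 10.19231 mL/hr
Volume infused so far = 10.19231 mL/hr × 30.2 hr = 307.8077 mL
Volume remaining = 795 − 307.8077 = 487.1923 mL
New rate:
Rate = 1.1 mg/hr ÷ 0.09811321 mg/mL = 11.21154 mL/hr
Time remaining = 487.1923 mL ÷ 11.21154 mL/hr = 43.45455 hr

43.5 hours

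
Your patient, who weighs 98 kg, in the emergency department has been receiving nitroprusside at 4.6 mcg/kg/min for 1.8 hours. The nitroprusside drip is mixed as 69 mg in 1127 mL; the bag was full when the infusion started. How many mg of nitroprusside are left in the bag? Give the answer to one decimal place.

20.3 mg

Dose = 4.6 mcg/kg/min × 98 kg = 450.8 mcg/min
450.8 mcg/min × 60 min/hr = 27048 mcg/hr
Concentration = 69 mg ÷ 1127 mL = 0.06122449 mg/mL = 61.22449 mcg/mL
Rate = 27048 mcg/hr ÷ 61.22449 mcg/mL = 441.784 mL/hr
Volume infused = 441.784 mL/hr × 1.8 hr = 795.2112 mL
Volume remaining = 1127 − 795.2112 = 331.7888 mL
Drug remaining = 331.7888 mL × 61.22449 mcg/mL = 20313.6 mcg = 20.3136 mg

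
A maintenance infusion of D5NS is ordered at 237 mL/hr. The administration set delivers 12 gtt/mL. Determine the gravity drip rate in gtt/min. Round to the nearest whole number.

47 gtt/min

237 mL/hr ÷ 60 min/hr = 3.95 mL/min
3.95 mL/min × 12 gtt/mL = 47.4 gtt/min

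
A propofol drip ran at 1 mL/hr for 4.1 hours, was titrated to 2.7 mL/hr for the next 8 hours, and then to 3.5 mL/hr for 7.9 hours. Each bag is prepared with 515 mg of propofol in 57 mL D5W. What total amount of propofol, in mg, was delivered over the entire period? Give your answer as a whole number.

Concentration = 515 mg ÷ 57 mL = 9.035088 mg/mL
Stage 1: 1 mL/hr × 4.1 hr = 4.1 mL → 4.1 mL × 9.035088 mg/mL = 37.04386 mg
Stage 2: 2.7 mL/hr × 8 hr = 21.6 mL → 21.6 mL × 9.035088 mg/mL = 195.1579 mg
Stage 3: 3.5 mL/hr × 7.9 hr = 27.65 mL → 27.65 mL × 9.035088 mg/mL = 249.8202 mg
Total = 37.04386 + 195.1579 + 249.8202 = 482.0219 mg

482 mg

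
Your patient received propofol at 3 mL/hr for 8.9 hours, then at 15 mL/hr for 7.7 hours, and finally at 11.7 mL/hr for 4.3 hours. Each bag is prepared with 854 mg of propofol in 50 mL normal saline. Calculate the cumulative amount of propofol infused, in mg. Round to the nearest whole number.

Concentration = 854 mg ÷ 50 mL = 17.08 mg/mL
Stage 1: 3 mL/hr × 8.9 hr = 26.7 mL → 26.7 mL × 17.08 mg/mL = 456.036 mg
Stage 2: 15 mL/hr × 7.7 hr = 115.5 mL → 115.5 mL × 17.08 mg/mL = 1972.74 mg
Stage 3: 11.7 mL/hr × 4.3 hr = 50.31 mL → 50.31 mL × 17.08 mg/mL = 859.2948 mg
Total = 456.036 + 1972.74 + 859.2948 = 3288.071 mg

3288 mg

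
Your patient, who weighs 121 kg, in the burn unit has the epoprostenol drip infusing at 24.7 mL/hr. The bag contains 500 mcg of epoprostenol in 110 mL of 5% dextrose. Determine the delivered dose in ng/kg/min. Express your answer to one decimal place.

Concentration = 500 mcg ÷ 110 mL = 4.545455 mcg/mL = 4545.455 ng/mL
Drug rate = 24.7 mL/hr × 4545.455 ng/mL = 112272.7 ng/hr
112272.7 ng/hr ÷ 60 min/hr = 1871.212 ng/min
1871.212 ng/min ÷ 121 kg = 15.46456 ng/kg/min

15.5 ng/kg/min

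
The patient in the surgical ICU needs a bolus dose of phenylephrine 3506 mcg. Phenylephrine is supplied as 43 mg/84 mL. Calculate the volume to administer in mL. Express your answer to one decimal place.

6.8 mL

Concentration = 43 mg ÷ 84 mL = 0.5119048 mg/mL = 511.9048 mcg/mL
Volume = 3506 mcg ÷ 511.9048 mcg/mL = 6.84893 mL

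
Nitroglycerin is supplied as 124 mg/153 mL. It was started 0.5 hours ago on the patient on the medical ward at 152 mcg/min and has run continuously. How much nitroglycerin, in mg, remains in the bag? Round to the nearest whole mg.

119 mg

152 mcg/min × 60 min/hr = 9120 mcg/hr
Concentration = 124 mg ÷ 153 mL = 0.8104575 mg/mL = 810.4575 mcg/mL
Rate = 9120 mcg/hr ÷ 810.4575 mcg/mL = 11.2529 mL/hr
Volume infused = 11.2529 mL/hr × 0.5 hr = 5.626452 mL
Volume remaining = 153 − 5.626452 = 147.3735 mL
Drug remaining = 147.3735 mL × 810.4575 mcg/mL = 119440 mcg = 119.44 mg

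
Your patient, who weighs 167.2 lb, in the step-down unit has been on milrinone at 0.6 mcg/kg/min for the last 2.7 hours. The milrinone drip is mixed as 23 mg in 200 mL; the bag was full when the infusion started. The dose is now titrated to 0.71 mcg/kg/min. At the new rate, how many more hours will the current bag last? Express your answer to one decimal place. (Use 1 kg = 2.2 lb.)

Initial rate:
Weight = 167.2 lb ÷ 2.2 lb/kg = 76 kg
Dose = 0.6 mcg/kg/min × 76 kg = 45.6 mcg/min
45.6 mcg/min × 60 min/hr = 2736 mcg/hr
Concentration = 23 mg ÷ 200 mL = 0.115 mg/mL = 115 mcg/mL
Rate = 2736 mcg/hr ÷ 115 mcg/mL = 23.7913 mL/hr
Volume infused so far = 23.7913 mL/hr × 2.7 hr = 64.23652 mL
Volume remaining = 200 − 64.23652 = 135.7635 mL
New rate:
Dose = 0.71 mcg/kg/min × 76 kg = 53.96 mcg/min
53.96 mcg/min × 60 min/hr = 3237.6 mcg/hr
Rate = 3237.6 mcg/hr ÷ 115 mcg/mL = 28.15304 mL/hr
Time remaining = 135.7635 mL ÷ 28.15304 mL/hr = 4.822338 hr

4.8 hours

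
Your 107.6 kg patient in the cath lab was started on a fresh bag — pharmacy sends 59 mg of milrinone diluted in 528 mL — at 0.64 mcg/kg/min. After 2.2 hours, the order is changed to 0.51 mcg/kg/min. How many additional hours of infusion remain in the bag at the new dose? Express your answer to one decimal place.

15.2 hours

Initial rate:
Dose = 0.64 mcg/kg/min × 107.6 kg = 68.864 mcg/min
68.864 mcg/min × 60 min/hr = 4131.84 mcg/hr
Concentration = 59 mg ÷ 528 mL = 0.1117424 mg/mL = 111.7424 mcg/mL
Rate = 4131.84 mcg/hr ÷ 111.7424 mcg/mL = 36.97647 mL/hr
Volume infused so far = 36.97647 mL/hr × 2.2 hr = 81.34823 mL
Volume remaining = 528 − 81.34823 = 446.6518 mL
New rate:
Dose = 0.51 mcg/kg/min × 107.6 kg = 54.876 mcg/min
54.876 mcg/min × 60 min/hr = 3292.56 mcg/hr
Rate = 3292.56 mcg/hr ÷ 111.7424 mcg/mL = 29.46562 mL/hr
Time remaining = 446.6518 mL ÷ 29.46562 mL/hr = 15.1584 hr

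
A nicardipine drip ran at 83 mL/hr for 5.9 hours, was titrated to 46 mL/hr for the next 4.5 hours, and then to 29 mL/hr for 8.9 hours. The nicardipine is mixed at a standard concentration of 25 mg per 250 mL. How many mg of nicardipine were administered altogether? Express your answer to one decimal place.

95.5 mg

Concentration = 25 mg ÷ 250 mL = 0.1 mg/mL
Stage 1: 83 mL/hr × 5.9 hr = 489.7 mL → 489.7 mL × 0.1 mg/mL = 48.97 mg
Stage 2: 46 mL/hr × 4.5 hr = 207 mL → 207 mL × 0.1 mg/mL = 20.7 mg
Stage 3: 29 mL/hr × 8.9 hr = 258.1 mL → 258.1 mL × 0.1 mg/mL = 25.81 mg
Total = 48.97 + 20.7 + 25.81 = 95.48 mg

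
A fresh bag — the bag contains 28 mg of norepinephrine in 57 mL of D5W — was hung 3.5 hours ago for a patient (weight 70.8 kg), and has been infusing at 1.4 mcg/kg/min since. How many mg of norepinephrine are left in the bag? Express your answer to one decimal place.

Dose = 1.4 mcg/kg/min × 70.8 kg = 99.12 mcg/min
99.12 mcg/min × 60 min/hr = 5947.2 mcg/hr
Concentration = 28 mg ÷ 57 mL = 0.4912281 mg/mL = 491.2281 mcg/mL
Rate = 5947.2 mcg/hr ÷ 491.2281 mcg/mL = 12.1068 mL/hr
Volume infused = 12.1068 mL/hr × 3.5 hr = 42.3738 mL
Volume remaining = 57 − 42.3738 = 14.6262 mL
Drug remaining = 14.6262 mL × 491.2281 mcg/mL = 7184.8 mcg = 7.1848 mg

7.2 mg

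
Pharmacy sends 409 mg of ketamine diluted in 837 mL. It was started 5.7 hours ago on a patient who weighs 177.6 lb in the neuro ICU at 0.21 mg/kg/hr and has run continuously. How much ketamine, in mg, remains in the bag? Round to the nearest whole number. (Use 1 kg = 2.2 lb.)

312 mg

Weight = 177.6 lb ÷ 2.2 lb/kg = 80.72727 kg
Dose = 0.21 mg/kg/hr × 80.72727 kg = 16.95273 mg/hr
Concentration = 409 mg ÷ 837 mL = 0.4886499 mg/mL
Rate = 16.95273 mg/hr ÷ 0.4886499 mg/mL = 34.69299 mL/hr
Volume infused = 34.69299 mL/hr × 5.7 hr = 197.75 mL
Volume remaining = 837 − 197.75 = 639.25 mL
Drug remaining = 639.25 mL × 0.4886499 mg/mL = 312.3695 mg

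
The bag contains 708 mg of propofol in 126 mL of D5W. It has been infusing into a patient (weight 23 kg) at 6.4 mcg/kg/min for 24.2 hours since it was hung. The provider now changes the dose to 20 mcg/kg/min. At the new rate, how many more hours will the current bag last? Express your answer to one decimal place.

17.9 hours

Initial rate:
Dose = 6.4 mcg/kg/min × 23 kg = 147.2 mcg/min
147.2 mcg/min × 60 min/hr = 8832 mcg/hr
Concentration = 708 mg ÷ 126 mL = 5.619048 mg/mL = 5619.048 mcg/mL
Rate = 8832 mcg/hr ÷ 5619.048 mcg/mL = 1.571797 mL/hr
Volume infused so far = 1.571797 mL/hr × 24.2 hr = 38.03748 mL
Volume remaining = 126 − 38.03748 = 87.96252 mL
New rate:
Dose = 20 mcg/kg/min × 23 kg = 460 mcg/min
460 mcg/min × 60 min/hr = 27600 mcg/hr
Rate = 27600 mcg/hr ÷ 5619.048 mcg/mL = 4.911864 mL/hr
Time remaining = 87.96252 mL ÷ 4.911864 mL/hr = 17.90817 hr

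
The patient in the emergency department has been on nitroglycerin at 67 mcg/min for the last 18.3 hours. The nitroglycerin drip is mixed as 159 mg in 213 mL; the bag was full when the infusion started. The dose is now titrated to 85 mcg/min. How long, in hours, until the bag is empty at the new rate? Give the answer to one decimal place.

16.8 hours

Initial rate:
67 mcg/min × 60 min/hr = 4020 mcg/hr
Concentration = 159 mg ÷ 213 mL = 0.7464789 mg/mL = 746.4789 mcg/mL
Rate = 4020 mcg/hr ÷ 746.4789 mcg/mL = 5.385283 mL/hr
Volume infused so far = 5.385283 mL/hr × 18.3 hr = 98.55068 mL
Volume remaining = 213 − 98.55068 = 114.4493 mL
New rate:
85 mcg/min × 60 min/hr = 5100 mcg/hr
Rate = 5100 mcg/hr ÷ 746.4789 mcg/mL = 6.832075 mL/hr
Time remaining = 114.4493 mL ÷ 6.832075 mL/hr = 16.75176 hr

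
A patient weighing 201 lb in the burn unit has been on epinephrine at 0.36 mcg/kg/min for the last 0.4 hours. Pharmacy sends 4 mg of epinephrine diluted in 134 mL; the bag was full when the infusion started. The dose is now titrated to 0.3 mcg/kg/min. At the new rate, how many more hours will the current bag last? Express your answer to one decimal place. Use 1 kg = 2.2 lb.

2.0 hours

Initial rate:
Weight = 201 lb ÷ 2.2 lb/kg = 91.36364 kg
Dose = 0.36 mcg/kg/min × 91.36364 kg = 32.89091 mcg/min
32.89091 mcg/min × 60 min/hr = 1973.455 mcg/hr
Concentration = 4 mg ÷ 134 mL = 0.02985075 mg/mL = 29.85075 mcg/mL
Rate = 1973.455 mcg/hr ÷ 29.85075 mcg/mL = 66.11073 mL/hr
Volume infused so far = 66.11073 mL/hr × 0.4 hr = 26.44429 mL
Volume remaining = 134 − 26.44429 = 107.5557 mL
New rate:
Dose = 0.3 mcg/kg/min × 91.36364 kg = 27.40909 mcg/min
27.40909 mcg/min × 60 min/hr = 1644.545 mcg/hr
Rate = 1644.545 mcg/hr ÷ 29.85075 mcg/mL = 55.09227 mL/hr
Time remaining = 107.5557 mL ÷ 55.09227 mL/hr = 1.952283 hr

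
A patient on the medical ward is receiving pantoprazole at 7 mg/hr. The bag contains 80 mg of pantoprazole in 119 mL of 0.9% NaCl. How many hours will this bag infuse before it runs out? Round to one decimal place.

Concentration = 80 mg ÷ 119 mL = 0.6722689 mg/mL
Rate = 7 mg/hr ÷ 0.6722689 mg/mL = 10.4125 mL/hr
Duration = 119 mL ÷ 10.4125 mL/hr = 11.42857 hr

11.4 hours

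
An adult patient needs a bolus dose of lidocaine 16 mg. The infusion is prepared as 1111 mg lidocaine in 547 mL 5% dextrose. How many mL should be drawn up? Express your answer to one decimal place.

7.9 mL

Concentration = 1111 mg ÷ 547 mL = 2.031079 mg/mL
Volume = 16 mg ÷ 2.031079 mg/mL = 7.877588 mL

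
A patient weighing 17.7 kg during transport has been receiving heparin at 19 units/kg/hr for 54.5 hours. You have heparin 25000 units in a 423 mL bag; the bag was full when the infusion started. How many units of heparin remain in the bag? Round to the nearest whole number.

6672 units

Dose = 19 units/kg/hr × 17.7 kg = 336.3 units/hr
Concentration = 25000 units ÷ 423 mL = 59.10165 units/mL
Rate = 336.3 units/hr ÷ 59.10165 units/mL = 5.690196 mL/hr
Volume infused = 5.690196 mL/hr × 54.5 hr = 310.1157 mL
Volume remaining = 423 − 310.1157 = 112.8843 mL
Drug remaining = 112.8843 mL × 59.10165 units/mL = 6671.65 units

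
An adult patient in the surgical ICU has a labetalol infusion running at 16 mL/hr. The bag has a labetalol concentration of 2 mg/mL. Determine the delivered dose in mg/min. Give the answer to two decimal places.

0.53 mg/min

Drug rate = 16 mL/hr × 2 mg/mL = 32 mg/hr
32 mg/hr ÷ 60 min/hr = 0.5333333 mg/min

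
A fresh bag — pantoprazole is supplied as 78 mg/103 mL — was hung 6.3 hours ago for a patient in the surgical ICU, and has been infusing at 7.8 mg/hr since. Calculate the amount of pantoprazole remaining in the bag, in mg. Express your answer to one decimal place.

28.9 mg

Concentration = 78 mg ÷ 103 mL = 0.7572816 mg/mL
Rate = 7.8 mg/hr ÷ 0.7572816 mg/mL = 10.3 mL/hr
Volume infused = 10.3 mL/hr × 6.3 hr = 64.89 mL
Volume remaining = 103 − 64.89 = 38.11 mL
Drug remaining = 38.11 mL × 0.7572816 mg/mL = 28.86 mg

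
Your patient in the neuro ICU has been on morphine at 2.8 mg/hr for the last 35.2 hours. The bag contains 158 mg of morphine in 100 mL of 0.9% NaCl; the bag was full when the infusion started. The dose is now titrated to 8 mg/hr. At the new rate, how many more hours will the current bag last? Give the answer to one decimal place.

7.4 hours

Initial rate:
Concentration = 158 mg ÷ 100 mL = 1.58 mg/mL
Rate = 2.8 mg/hr ÷ 1.58 mg/mL = 1.772152 mL/hr
Volume infused so far = 1.772152 mL/hr × 35.2 hr = 62.37975 mL
Volume remaining = 100 − 62.37975 = 37.62025 mL
New rate:
Rate = 8 mg/hr ÷ 1.58 mg/mL = 5.063291 mL/hr
Time remaining = 37.62025 mL ÷ 5.063291 mL/hr = 7.43 hr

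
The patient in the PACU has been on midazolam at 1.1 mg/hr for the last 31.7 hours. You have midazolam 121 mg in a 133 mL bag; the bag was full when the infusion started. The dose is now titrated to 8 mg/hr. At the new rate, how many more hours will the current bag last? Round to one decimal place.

Initial rate:
Concentration = 121 mg ÷ 133 mL = 0.9097744 mg/mL
Rate = 1.1 mg/hr ÷ 0.9097744 mg/mL = 1.209091 mL/hr
Volume infused so far = 1.209091 mL/hr × 31.7 hr = 38.32818 mL
Volume remaining = 133 − 38.32818 = 94.67182 mL
New rate:
Rate = 8 mg/hr ÷ 0.9097744 mg/mL = 8.793388 mL/hr
Time remaining = 94.67182 mL ÷ 8.793388 mL/hr = 10.76625 hr

10.8 hours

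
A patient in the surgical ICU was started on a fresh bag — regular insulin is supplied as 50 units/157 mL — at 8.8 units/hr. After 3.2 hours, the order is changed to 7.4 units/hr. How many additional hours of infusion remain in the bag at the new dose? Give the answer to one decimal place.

Initial rate:
Concentration = 50 units ÷ 157 mL = 0.3184713 units/mL
Rate = 8.8 units/hr ÷ 0.3184713 units/mL = 27.632 mL/hr
Volume infused so far = 27.632 mL/hr × 3.2 hr = 88.4224 mL
Volume remaining = 157 − 88.4224 = 68.5776 mL
New rate:
Rate = 7.4 units/hr ÷ 0.3184713 units/mL = 23.236 mL/hr
Time remaining = 68.5776 mL ÷ 23.236 mL/hr = 2.951351 hr

3.0 hours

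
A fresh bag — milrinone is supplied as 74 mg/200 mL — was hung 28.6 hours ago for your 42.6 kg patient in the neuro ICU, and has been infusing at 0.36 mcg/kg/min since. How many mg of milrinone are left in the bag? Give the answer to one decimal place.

47.7 mg

Dose = 0.36 mcg/kg/min × 42.6 kg = 15.336 mcg/min
15.336 mcg/min × 60 min/hr = 920.16 mcg/hr
Concentration = 74 mg ÷ 200 mL = 0.37 mg/mL = 370 mcg/mL
Rate = 920.16 mcg/hr ÷ 370 mcg/mL = 2.486919 mL/hr
Volume infused = 2.486919 mL/hr × 28.6 hr = 71.12588 mL
Volume remaining = 200 − 71.12588 = 128.8741 mL
Drug remaining = 128.8741 mL × 370 mcg/mL = 47683.42 mcg = 47.68342 mg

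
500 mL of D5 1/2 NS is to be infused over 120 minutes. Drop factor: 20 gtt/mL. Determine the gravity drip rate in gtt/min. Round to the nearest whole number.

83 gtt/min

500 mL ÷ (120 min) = 4.166667 mL/min
4.166667 mL/min × 20 gtt/mL = 83.33333 gtt/min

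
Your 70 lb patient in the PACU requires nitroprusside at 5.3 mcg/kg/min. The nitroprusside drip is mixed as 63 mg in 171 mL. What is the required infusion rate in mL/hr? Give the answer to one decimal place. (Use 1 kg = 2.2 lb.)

Weight = 70 lb ÷ 2.2 lb/kg = 31.81818 kg
Dose = 5.3 mcg/kg/min × 31.81818 kg = 168.6364 mcg/min
168.6364 mcg/min × 60 min/hr = 10118.18 mcg/hr
Concentration = 63 mg ÷ 171 mL = 0.3684211 mg/mL = 368.4211 mcg/mL
Rate = 10118.18 mcg/hr ÷ 368.4211 mcg/mL = 27.46364 mL/hr

27.5 mL/hr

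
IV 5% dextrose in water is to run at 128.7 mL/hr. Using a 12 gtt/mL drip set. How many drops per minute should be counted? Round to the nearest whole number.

128.7 mL/hr ÷ 60 min/hr = 2.145 mL/min
2.145 mL/min × 12 gtt/mL = 25.74 gtt/min

26 gtt/min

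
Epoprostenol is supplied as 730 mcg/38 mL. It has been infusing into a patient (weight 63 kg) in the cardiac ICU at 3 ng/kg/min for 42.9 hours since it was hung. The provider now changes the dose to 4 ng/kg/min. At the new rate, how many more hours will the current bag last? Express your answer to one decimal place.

16.1 hours

Initial rate:
Dose = 3 ng/kg/min × 63 kg = 189 ng/min
189 ng/min × 60 min/hr = 11340 ng/hr
Concentration = 730 mcg ÷ 38 mL = 19.21053 mcg/mL = 19210.53 ng/mL
Rate = 11340 ng/hr ÷ 19210.53 ng/mL = 0.5903014 mL/hr
Volume infused so far = 0.5903014 mL/hr × 42.9 hr = 25.32393 mL
Volume remaining = 38 − 25.32393 = 12.67607 mL
New rate:
Dose = 4 ng/kg/min × 63 kg = 252 ng/min
252 ng/min × 60 min/hr = 15120 ng/hr
Rate = 15120 ng/hr ÷ 19210.53 ng/mL = 0.7870685 mL/hr
Time remaining = 12.67607 mL ÷ 0.7870685 mL/hr = 16.10542 hr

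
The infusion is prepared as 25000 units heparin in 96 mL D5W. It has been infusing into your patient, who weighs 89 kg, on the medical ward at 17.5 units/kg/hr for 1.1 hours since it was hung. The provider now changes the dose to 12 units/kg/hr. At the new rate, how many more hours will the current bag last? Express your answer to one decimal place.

Initial rate:
Dose = 17.5 units/kg/hr × 89 kg = 1557.5 units/hr
Concentration = 25000 units ÷ 96 mL = 260.4167 units/mL
Rate = 1557.5 units/hr ÷ 260.4167 units/mL = 5.9808 mL/hr
Volume infused so far = 5.9808 mL/hr × 1.1 hr = 6.57888 mL
Volume remaining = 96 − 6.57888 = 89.42112 mL
New rate:
Dose = 12 units/kg/hr × 89 kg = 1068 units/hr
Rate = 1068 units/hr ÷ 260.4167 units/mL = 4.10112 mL/hr
Time remaining = 89.42112 mL ÷ 4.10112 mL/hr = 21.80407 hr

21.8 hours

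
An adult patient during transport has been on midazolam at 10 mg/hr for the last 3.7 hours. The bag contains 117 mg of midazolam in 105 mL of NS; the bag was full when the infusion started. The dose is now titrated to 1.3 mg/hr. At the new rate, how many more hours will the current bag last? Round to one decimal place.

Initial rate:
Concentration = 117 mg ÷ 105 mL = 1.114286 mg/mL
Rate = 10 mg/hr ÷ 1.114286 mg/mL = 8.974359 mL/hr
Volume infused so far = 8.974359 mL/hr × 3.7 hr = 33.20513 mL
Volume remaining = 105 − 33.20513 = 71.79487 mL
New rate:
Rate = 1.3 mg/hr ÷ 1.114286 mg/mL = 1.166667 mL/hr
Time remaining = 71.79487 mL ÷ 1.166667 mL/hr = 61.53846 hr

61.5 hours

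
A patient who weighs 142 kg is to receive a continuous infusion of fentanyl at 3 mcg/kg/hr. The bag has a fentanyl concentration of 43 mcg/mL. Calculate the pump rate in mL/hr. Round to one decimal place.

Dose = 3 mcg/kg/hr × 142 kg = 426 mcg/hr
Rate = 426 mcg/hr ÷ 43 mcg/mL = 9.906977 mL/hr

9.9 mL/hr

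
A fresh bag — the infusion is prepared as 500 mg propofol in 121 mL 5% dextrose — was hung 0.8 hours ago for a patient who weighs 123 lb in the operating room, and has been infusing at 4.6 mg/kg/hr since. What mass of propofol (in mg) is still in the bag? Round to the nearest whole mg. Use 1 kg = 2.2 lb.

Weight = 123 lb ÷ 2.2 lb/kg = 55.90909 kg
Dose = 4.6 mg/kg/hr × 55.90909 kg = 257.1818 mg/hr
Concentration = 500 mg ÷ 121 mL = 4.132231 mg/mL
Rate = 257.1818 mg/hr ÷ 4.132231 mg/mL = 62.238 mL/hr
Volume infused = 62.238 mL/hr × 0.8 hr = 49.7904 mL
Volume remaining = 121 − 49.7904 = 71.2096 mL
Drug remaining = 71.2096 mL × 4.132231 mg/mL = 294.2545 mg

294 mg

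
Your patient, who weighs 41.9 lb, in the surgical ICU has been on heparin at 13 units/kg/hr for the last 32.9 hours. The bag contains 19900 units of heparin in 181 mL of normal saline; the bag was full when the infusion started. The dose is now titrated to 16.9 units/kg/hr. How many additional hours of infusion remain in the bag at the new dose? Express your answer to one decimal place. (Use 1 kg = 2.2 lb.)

Initial rate:
Weight = 41.9 lb ÷ 2.2 lb/kg = 19.04545 kg
Dose = 13 units/kg/hr × 19.04545 kg = 247.5909 units/hr
Concentration = 19900 units ÷ 181 mL = 109.9448 units/mL
Rate = 247.5909 units/hr ÷ 109.9448 units/mL = 2.251958 mL/hr
Volume infused so far = 2.251958 mL/hr × 32.9 hr = 74.0894 mL
Volume remaining = 181 − 74.0894 = 106.9106 mL
New rate:
Dose = 16.9 units/kg/hr × 19.04545 kg = 321.8682 units/hr
Rate = 321.8682 units/hr ÷ 109.9448 units/mL = 2.927545 mL/hr
Time remaining = 106.9106 mL ÷ 2.927545 mL/hr = 36.51886 hr

36.5 hours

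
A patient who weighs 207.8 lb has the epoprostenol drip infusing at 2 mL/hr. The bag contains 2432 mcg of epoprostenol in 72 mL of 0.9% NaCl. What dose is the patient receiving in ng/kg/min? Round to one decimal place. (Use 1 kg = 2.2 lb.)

Weight = 207.8 lb ÷ 2.2 lb/kg = 94.45455 kg
Concentration = 2432 mcg ÷ 72 mL = 33.77778 mcg/mL = 33777.78 ng/mL
Drug rate = 2 mL/hr × 33777.78 ng/mL = 67555.56 ng/hr
67555.56 ng/hr ÷ 60 min/hr = 1125.926 ng/min
1125.926 ng/min ÷ 94.45455 kg = 11.92029 ng/kg/min

11.9 ng/kg/min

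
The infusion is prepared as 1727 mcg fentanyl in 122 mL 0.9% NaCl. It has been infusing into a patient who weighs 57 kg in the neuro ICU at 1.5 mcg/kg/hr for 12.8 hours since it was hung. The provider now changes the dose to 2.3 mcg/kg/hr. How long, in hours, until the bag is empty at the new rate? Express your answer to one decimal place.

Initial rate:
Dose = 1.5 mcg/kg/hr × 57 kg = 85.5 mcg/hr
Concentration = 1727 mcg ÷ 122 mL = 14.15574 mcg/mL
Rate = 85.5 mcg/hr ÷ 14.15574 mcg/mL = 6.039954 mL/hr
Volume infused so far = 6.039954 mL/hr × 12.8 hr = 77.31141 mL
Volume remaining = 122 − 77.31141 = 44.68859 mL
New rate:
Dose = 2.3 mcg/kg/hr × 57 kg = 131.1 mcg/hr
Rate = 131.1 mcg/hr ÷ 14.15574 mcg/mL = 9.261262 mL/hr
Time remaining = 44.68859 mL ÷ 9.261262 mL/hr = 4.825324 hr

4.8 hours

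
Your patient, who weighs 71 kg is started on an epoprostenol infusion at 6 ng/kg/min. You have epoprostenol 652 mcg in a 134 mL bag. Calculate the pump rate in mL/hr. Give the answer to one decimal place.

5.3 mL/hr

Dose = 6 ng/kg/min × 71 kg = 426 ng/min
426 ng/min × 60 min/hr = 25560 ng/hr
Concentration = 652 mcg ÷ 134 mL = 4.865672 mcg/mL = 4865.672 ng/mL
Rate = 25560 ng/hr ÷ 4865.672 ng/mL = 5.253129 mL/hr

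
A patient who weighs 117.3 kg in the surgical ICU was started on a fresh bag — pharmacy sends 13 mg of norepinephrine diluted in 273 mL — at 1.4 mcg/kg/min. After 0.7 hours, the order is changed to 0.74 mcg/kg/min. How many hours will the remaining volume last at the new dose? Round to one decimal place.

1.2 hours

Initial rate:
Dose = 1.4 mcg/kg/min × 117.3 kg = 164.22 mcg/min
164.22 mcg/min × 60 min/hr = 9853.2 mcg/hr
Concentration = 13 mg ÷ 273 mL = 0.04761905 mg/mL = 47.61905 mcg/mL
Rate = 9853.2 mcg/hr ÷ 47.61905 mcg/mL = 206.9172 mL/hr
Volume infused so far = 206.9172 mL/hr × 0.7 hr = 144.842 mL
Volume remaining = 273 − 144.842 = 128.158 mL
New rate:
Dose = 0.74 mcg/kg/min × 117.3 kg = 86.802 mcg/min
86.802 mcg/min × 60 min/hr = 5208.12 mcg/hr
Rate = 5208.12 mcg/hr ÷ 47.61905 mcg/mL = 109.3705 mL/hr
Time remaining = 128.158 mL ÷ 109.3705 mL/hr = 1.171778 hr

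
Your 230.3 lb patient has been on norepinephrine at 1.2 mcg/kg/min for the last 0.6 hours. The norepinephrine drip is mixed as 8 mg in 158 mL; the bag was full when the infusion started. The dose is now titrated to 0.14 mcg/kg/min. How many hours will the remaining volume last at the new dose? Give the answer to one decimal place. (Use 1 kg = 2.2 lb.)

Initial rate:
Weight = 230.3 lb ÷ 2.2 lb/kg = 104.6818 kg
Dose = 1.2 mcg/kg/min × 104.6818 kg = 125.6182 mcg/min
125.6182 mcg/min × 60 min/hr = 7537.091 mcg/hr
Concentration = 8 mg ÷ 158 mL = 0.05063291 mg/mL = 50.63291 mcg/mL
Rate = 7537.091 mcg/hr ÷ 50.63291 mcg/mL = 148.8575 mL/hr
Volume infused so far = 148.8575 mL/hr × 0.6 hr = 89.31453 mL
Volume remaining = 158 − 89.31453 = 68.68547 mL
New rate:
Dose = 0.14 mcg/kg/min × 104.6818 kg = 14.65545 mcg/min
14.65545 mcg/min × 60 min/hr = 879.3273 mcg/hr
Rate = 879.3273 mcg/hr ÷ 50.63291 mcg/mL = 17.36671 mL/hr
Time remaining = 68.68547 mL ÷ 17.36671 mL/hr = 3.955007 hr

4.0 hours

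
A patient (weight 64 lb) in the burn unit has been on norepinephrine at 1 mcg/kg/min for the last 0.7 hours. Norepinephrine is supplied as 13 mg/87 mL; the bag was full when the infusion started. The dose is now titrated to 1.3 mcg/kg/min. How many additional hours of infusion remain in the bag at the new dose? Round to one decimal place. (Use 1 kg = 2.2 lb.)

5.2 hours

Initial rate:
Weight = 64 lb ÷ 2.2 lb/kg = 29.09091 kg
Dose = 1 mcg/kg/min × 29.09091 kg = 29.09091 mcg/min
29.09091 mcg/min × 60 min/hr = 1745.455 mcg/hr
Concentration = 13 mg ÷ 87 mL = 0.1494253 mg/mL = 149.4253 mcg/mL
Rate = 1745.455 mcg/hr ÷ 149.4253 mcg/mL = 11.68112 mL/hr
Volume infused so far = 11.68112 mL/hr × 0.7 hr = 8.176783 mL
Volume remaining = 87 − 8.176783 = 78.82322 mL
New rate:
Dose = 1.3 mcg/kg/min × 29.09091 kg = 37.81818 mcg/min
37.81818 mcg/min × 60 min/hr = 2269.091 mcg/hr
Rate = 2269.091 mcg/hr ÷ 149.4253 mcg/mL = 15.18545 mL/hr
Time remaining = 78.82322 mL ÷ 15.18545 mL/hr = 5.190705 hr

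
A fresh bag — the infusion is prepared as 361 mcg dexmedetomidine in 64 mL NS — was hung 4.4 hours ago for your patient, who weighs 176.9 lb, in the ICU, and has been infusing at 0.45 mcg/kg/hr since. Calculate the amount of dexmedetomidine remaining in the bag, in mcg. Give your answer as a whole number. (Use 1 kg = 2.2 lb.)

202 mcg

Weight = 176.9 lb ÷ 2.2 lb/kg = 80.40909 kg
Dose = 0.45 mcg/kg/hr × 80.40909 kg = 36.18409 mcg/hr
Concentration = 361 mcg ÷ 64 mL = 5.640625 mcg/mL
Rate = 36.18409 mcg/hr ÷ 5.640625 mcg/mL = 6.414908 mL/hr
Volume infused = 6.414908 mL/hr × 4.4 hr = 28.2256 mL
Volume remaining = 64 − 28.2256 = 35.7744 mL
Drug remaining = 35.7744 mL × 5.640625 mcg/mL = 201.79 mcg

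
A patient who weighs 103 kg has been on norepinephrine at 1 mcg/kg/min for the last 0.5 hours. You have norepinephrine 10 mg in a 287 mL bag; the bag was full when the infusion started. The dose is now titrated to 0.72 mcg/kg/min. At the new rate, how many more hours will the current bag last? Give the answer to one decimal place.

Initial rate:
Dose = 1 mcg/kg/min × 103 kg = 103 mcg/min
103 mcg/min × 60 min/hr = 6180 mcg/hr
Concentration = 10 mg ÷ 287 mL = 0.03484321 mg/mL = 34.84321 mcg/mL
Rate = 6180 mcg/hr ÷ 34.84321 mcg/mL = 177.366 mL/hr
Volume infused so far = 177.366 mL/hr × 0.5 hr = 88.683 mL
Volume remaining = 287 − 88.683 = 198.317 mL
New rate:
Dose = 0.72 mcg/kg/min × 103 kg = 74.16 mcg/min
74.16 mcg/min × 60 min/hr = 4449.6 mcg/hr
Rate = 4449.6 mcg/hr ÷ 34.84321 mcg/mL = 127.7035 mL/hr
Time remaining = 198.317 mL ÷ 127.7035 mL/hr = 1.552949 hr

1.6 hours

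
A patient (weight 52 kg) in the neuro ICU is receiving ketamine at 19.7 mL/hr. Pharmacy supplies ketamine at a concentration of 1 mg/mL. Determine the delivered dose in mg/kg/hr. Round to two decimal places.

0.38 mg/kg/hr

Drug rate = 19.7 mL/hr × 1 mg/mL = 19.7 mg/hr
19.7 mg/hr ÷ 52 kg = 0.3788462 mg/kg/hr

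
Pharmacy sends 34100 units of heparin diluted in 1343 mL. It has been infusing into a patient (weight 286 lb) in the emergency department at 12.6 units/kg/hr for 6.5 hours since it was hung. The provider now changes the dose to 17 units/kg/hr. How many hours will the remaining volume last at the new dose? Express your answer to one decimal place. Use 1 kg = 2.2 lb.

10.6 hours

Initial rate:
Weight = 286 lb ÷ 2.2 lb/kg = 130 kg
Dose = 12.6 units/kg/hr × 130 kg = 1638 units/hr
Concentration = 34100 units ÷ 1343 mL = 25.39092 units/mL
Rate = 1638 units/hr ÷ 25.39092 units/mL = 64.51126 mL/hr
Volume infused so far = 64.51126 mL/hr × 6.5 hr = 419.3232 mL
Volume remaining = 1343 − 419.3232 = 923.6768 mL
New rate:
Dose = 17 units/kg/hr × 130 kg = 2210 units/hr
Rate = 2210 units/hr ÷ 25.39092 units/mL = 87.039 mL/hr
Time remaining = 923.6768 mL ÷ 87.039 mL/hr = 10.61222 hr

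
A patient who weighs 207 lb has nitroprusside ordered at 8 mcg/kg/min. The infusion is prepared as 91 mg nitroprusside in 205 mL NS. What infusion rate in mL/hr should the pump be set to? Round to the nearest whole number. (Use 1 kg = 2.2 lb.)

102 mL/hr

Weight = 207 lb ÷ 2.2 lb/kg = 94.09091 kg
Dose = 8 mcg/kg/min × 94.09091 kg = 752.7273 mcg/min
752.7273 mcg/min × 60 min/hr = 45163.64 mcg/hr
Concentration = 91 mg ÷ 205 mL = 0.4439024 mg/mL = 443.9024 mcg/mL
Rate = 45163.64 mcg/hr ÷ 443.9024 mcg/mL = 101.7423 mL/hr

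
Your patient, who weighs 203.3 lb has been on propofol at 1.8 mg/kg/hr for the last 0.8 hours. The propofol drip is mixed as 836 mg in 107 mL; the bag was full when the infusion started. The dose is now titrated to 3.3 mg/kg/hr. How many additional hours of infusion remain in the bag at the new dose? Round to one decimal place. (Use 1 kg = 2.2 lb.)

Initial rate:
Weight = 203.3 lb ÷ 2.2 lb/kg = 92.40909 kg
Dose = 1.8 mg/kg/hr × 92.40909 kg = 166.3364 mg/hr
Concentration = 836 mg ÷ 107 mL = 7.813084 mg/mL
Rate = 166.3364 mg/hr ÷ 7.813084 mg/mL = 21.28946 mL/hr
Volume infused so far = 21.28946 mL/hr × 0.8 hr = 17.03157 mL
Volume remaining = 107 − 17.03157 = 89.96843 mL
New rate:
Dose = 3.3 mg/kg/hr × 92.40909 kg = 304.95 mg/hr
Rate = 304.95 mg/hr ÷ 7.813084 mg/mL = 39.03068 mL/hr
Time remaining = 89.96843 mL ÷ 39.03068 mL/hr = 2.305069 hr

2.3 hours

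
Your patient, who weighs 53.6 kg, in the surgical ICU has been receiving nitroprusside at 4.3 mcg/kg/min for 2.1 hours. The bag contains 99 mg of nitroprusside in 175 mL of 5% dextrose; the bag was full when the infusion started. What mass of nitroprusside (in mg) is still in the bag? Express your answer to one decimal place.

70.0 mg

Dose = 4.3 mcg/kg/min × 53.6 kg = 230.48 mcg/min
230.48 mcg/min × 60 min/hr = 13828.8 mcg/hr
Concentration = 99 mg ÷ 175 mL = 0.5657143 mg/mL = 565.7143 mcg/mL
Rate = 13828.8 mcg/hr ÷ 565.7143 mcg/mL = 24.44485 mL/hr
Volume infused = 24.44485 mL/hr × 2.1 hr = 51.33418 mL
Volume remaining = 175 − 51.33418 = 123.6658 mL
Drug remaining = 123.6658 mL × 565.7143 mcg/mL = 69959.52 mcg = 69.95952 mg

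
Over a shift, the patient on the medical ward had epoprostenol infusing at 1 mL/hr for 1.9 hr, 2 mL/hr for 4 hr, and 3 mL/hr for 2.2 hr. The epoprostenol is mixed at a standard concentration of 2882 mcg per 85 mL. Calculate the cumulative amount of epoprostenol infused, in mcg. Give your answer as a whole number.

Concentration = 2882 mcg ÷ 85 mL = 33.90588 mcg/mL
Stage 1: 1 mL/hr × 1.9 hr = 1.9 mL → 1.9 mL × 33.90588 mcg/mL = 64.42118 mcg
Stage 2: 2 mL/hr × 4 hr = 8 mL → 8 mL × 33.90588 mcg/mL = 271.2471 mcg
Stage 3: 3 mL/hr × 2.2 hr = 6.6 mL → 6.6 mL × 33.90588 mcg/mL = 223.7788 mcg
Total = 64.42118 + 271.2471 + 223.7788 = 559.4471 mcg

559 mcg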